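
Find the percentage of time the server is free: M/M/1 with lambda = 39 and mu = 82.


Idle fraction = (1 - rho) * 100 = (1 - 39/82) * 100 = 52.4%

52.4%


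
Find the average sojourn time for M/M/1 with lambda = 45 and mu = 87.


W = 1/(mu - lambda) = 1/(87 - 45) = 0.0238 hours

0.0238 hours


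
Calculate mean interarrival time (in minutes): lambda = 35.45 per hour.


Mean interarrival time = 60/lambda = 60/35.45 = 1.69 minutes

1.69 minutes


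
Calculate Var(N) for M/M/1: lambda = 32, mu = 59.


rho = 32/59; Var(N) = rho/(1-rho)^2 = 2.59

2.59


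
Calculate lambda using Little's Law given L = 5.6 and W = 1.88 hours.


lambda = L / W = 5.6 / 1.88 = 2.98 per hour

2.98 per hour


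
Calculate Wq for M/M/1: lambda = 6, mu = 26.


rho = 6/26; Wq = rho/(mu - lambda) = 0.0115 hours

0.0115 hours


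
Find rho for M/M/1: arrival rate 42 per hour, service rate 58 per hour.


rho = lambda/mu = 42/58 = 0.7241

0.7241


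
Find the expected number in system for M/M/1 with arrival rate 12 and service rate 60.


rho = 12/60; L = rho/(1-rho) = 0.25

0.25


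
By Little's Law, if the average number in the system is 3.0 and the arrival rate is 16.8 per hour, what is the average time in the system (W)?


W = L / lambda = 3.0 / 16.8 = 0.1786 hours

0.1786 hours


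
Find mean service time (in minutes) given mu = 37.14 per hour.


Mean service time = 60/mu = 60/37.14 = 1.62 minutes

1.62 minutes


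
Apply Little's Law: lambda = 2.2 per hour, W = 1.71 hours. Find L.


L = lambda * W = 2.2 * 1.71 = 3.76

3.76


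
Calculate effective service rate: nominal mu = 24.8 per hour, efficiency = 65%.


Effective rate = mu * efficiency = 24.8 * 0.65 = 16.12 per hour

16.12 per hour


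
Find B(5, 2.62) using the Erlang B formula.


B(N,A) = (A^N/N!) / sum(A^k/k!, k=0..N) with N=5, A=2.62 = 0.0789

0.0789


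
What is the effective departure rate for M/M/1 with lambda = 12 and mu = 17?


For a stable queue (lambda < mu), throughput = lambda = 12 per hour

12 per hour


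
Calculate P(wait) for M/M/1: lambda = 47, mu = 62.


P(wait) = rho = lambda/mu = 47/62 = 0.7581

0.7581


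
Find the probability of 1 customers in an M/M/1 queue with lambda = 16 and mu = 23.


rho = 16/23; P(n) = (1-rho)*rho^n = (1-16/23)*(16/23)^1 = 0.2117

0.2117


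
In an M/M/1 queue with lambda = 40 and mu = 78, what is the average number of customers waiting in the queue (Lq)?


rho = 40/78; Lq = rho^2/(1-rho) = 0.54

0.54


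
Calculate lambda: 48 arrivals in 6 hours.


lambda = total arrivals / time = 48 / 6 = 8.0 per hour

8.0 per hour


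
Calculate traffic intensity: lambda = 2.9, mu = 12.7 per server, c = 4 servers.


rho = lambda / (c * mu) = 2.9 / (4 * 12.7) = 0.0571

0.0571


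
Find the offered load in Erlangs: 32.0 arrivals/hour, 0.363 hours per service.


Offered load a = lambda * E[S] = 32.0 * 0.363 = 11.62 Erlangs

11.62 Erlangs


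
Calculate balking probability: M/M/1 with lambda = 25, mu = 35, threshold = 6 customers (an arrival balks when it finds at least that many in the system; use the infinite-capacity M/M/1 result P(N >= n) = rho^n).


P(N >= 6) = rho^6 = (25/35)^6 = 0.1328

0.1328


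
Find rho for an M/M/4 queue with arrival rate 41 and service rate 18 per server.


rho = lambda/(c*mu) = 41/(4*18) = 0.5694

0.5694


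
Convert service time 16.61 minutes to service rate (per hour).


mu = 60 / avg_service_time = 60 / 16.61 = 3.61 per hour

3.61 per hour


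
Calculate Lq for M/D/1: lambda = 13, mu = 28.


M/D/1: Lq = rho^2 / (2*(1-rho)) where rho = 13/28; Lq = 0.2

0.2


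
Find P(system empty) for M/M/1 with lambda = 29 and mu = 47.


P0 = 1 - rho = 1 - 29/47 = 0.383

0.383


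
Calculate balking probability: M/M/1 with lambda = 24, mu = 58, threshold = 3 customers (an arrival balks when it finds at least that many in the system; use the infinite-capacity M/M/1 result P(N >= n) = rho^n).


P(N >= 3) = rho^3 = (24/58)^3 = 0.0709

0.0709


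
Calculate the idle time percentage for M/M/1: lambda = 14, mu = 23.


Idle fraction = (1 - rho) * 100 = (1 - 14/23) * 100 = 39.1%

39.1%


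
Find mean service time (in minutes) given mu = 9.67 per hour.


Mean service time = 60/mu = 60/9.67 = 6.2 minutes

6.2 minutes


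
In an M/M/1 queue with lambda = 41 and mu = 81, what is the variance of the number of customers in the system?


rho = 41/81; Var(N) = rho/(1-rho)^2 = 2.08

2.08


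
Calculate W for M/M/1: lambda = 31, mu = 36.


W = 1/(mu - lambda) = 1/(36 - 31) = 0.2 hours

0.2 hours


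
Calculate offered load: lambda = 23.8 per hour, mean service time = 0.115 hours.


Offered load a = lambda * E[S] = 23.8 * 0.115 = 2.74 Erlangs

2.74 Erlangs


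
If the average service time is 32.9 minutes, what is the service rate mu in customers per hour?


mu = 60 / avg_service_time = 60 / 32.9 = 1.82 per hour

1.82 per hour


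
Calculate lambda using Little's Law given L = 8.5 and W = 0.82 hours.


lambda = L / W = 8.5 / 0.82 = 10.37 per hour

10.37 per hour


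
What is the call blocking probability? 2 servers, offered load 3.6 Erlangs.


B(N,A) = (A^N/N!) / sum(A^k/k!, k=0..N) with N=2, A=3.6 = 0.5848

0.5848


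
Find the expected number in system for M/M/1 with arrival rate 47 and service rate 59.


rho = 47/59; L = rho/(1-rho) = 3.92

3.92


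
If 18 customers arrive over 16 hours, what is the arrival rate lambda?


lambda = total arrivals / time = 18 / 16 = 1.13 per hour

1.13 per hour


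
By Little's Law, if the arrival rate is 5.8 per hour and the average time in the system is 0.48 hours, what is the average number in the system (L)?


L = lambda * W = 5.8 * 0.48 = 2.78

2.78


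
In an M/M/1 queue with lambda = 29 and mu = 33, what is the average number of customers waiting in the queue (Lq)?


rho = 29/33; Lq = rho^2/(1-rho) = 6.37

6.37


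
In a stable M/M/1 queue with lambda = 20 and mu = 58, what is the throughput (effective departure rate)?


For a stable queue (lambda < mu), throughput = lambda = 20 per hour

20 per hour


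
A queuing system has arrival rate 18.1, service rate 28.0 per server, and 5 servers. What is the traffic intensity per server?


rho = lambda / (c * mu) = 18.1 / (5 * 28.0) = 0.1293

0.1293


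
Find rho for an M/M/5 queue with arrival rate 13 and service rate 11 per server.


rho = lambda/(c*mu) = 13/(5*11) = 0.2364

0.2364


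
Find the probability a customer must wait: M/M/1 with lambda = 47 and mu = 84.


P(wait) = rho = lambda/mu = 47/84 = 0.5595

0.5595


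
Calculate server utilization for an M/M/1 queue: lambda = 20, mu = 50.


rho = lambda/mu = 20/50 = 0.4

0.4


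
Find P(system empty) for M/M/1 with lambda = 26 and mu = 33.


P0 = 1 - rho = 1 - 26/33 = 0.2121

0.2121


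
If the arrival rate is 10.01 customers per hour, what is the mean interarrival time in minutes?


Mean interarrival time = 60/lambda = 60/10.01 = 5.99 minutes

5.99 minutes


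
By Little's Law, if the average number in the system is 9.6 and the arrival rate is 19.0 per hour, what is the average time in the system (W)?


W = L / lambda = 9.6 / 19.0 = 0.5053 hours

0.5053 hours


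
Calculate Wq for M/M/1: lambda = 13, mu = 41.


rho = 13/41; Wq = rho/(mu - lambda) = 0.0113 hours

0.0113 hours


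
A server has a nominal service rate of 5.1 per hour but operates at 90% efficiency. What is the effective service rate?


Effective rate = mu * efficiency = 5.1 * 0.9 = 4.59 per hour

4.59 per hour


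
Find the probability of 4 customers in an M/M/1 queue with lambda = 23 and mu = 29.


rho = 23/29; P(n) = (1-rho)*rho^n = (1-23/29)*(23/29)^4 = 0.0819

0.0819


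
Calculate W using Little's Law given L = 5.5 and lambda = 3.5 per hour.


W = L / lambda = 5.5 / 3.5 = 1.5714 hours

1.5714 hours


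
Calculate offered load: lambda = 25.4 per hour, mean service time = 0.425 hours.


Offered load a = lambda * E[S] = 25.4 * 0.425 = 10.8 Erlangs

10.8 Erlangs


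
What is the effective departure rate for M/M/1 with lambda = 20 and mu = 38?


For a stable queue (lambda < mu), throughput = lambda = 20 per hour

20 per hour


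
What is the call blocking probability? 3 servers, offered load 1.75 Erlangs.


B(N,A) = (A^N/N!) / sum(A^k/k!, k=0..N) with N=3, A=1.75 = 0.1726

0.1726


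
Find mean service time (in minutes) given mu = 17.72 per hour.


Mean service time = 60/mu = 60/17.72 = 3.39 minutes

3.39 minutes


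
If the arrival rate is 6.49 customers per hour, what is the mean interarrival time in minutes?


Mean interarrival time = 60/lambda = 60/6.49 = 9.24 minutes

9.24 minutes


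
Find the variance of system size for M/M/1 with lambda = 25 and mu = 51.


rho = 25/51; Var(N) = rho/(1-rho)^2 = 1.89

1.89


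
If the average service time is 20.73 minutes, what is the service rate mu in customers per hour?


mu = 60 / avg_service_time = 60 / 20.73 = 2.89 per hour

2.89 per hour


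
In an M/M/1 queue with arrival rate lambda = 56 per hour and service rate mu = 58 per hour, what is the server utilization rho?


rho = lambda/mu = 56/58 = 0.9655

0.9655


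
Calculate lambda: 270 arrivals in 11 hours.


lambda = total arrivals / time = 270 / 11 = 24.55 per hour

24.55 per hour


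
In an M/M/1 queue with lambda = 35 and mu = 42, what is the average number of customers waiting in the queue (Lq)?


rho = 35/42; Lq = rho^2/(1-rho) = 4.17

4.17


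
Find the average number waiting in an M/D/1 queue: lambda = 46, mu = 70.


M/D/1: Lq = rho^2 / (2*(1-rho)) where rho = 46/70; Lq = 0.63

0.63


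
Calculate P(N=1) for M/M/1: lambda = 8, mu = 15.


rho = 8/15; P(n) = (1-rho)*rho^n = (1-8/15)*(8/15)^1 = 0.2489

0.2489


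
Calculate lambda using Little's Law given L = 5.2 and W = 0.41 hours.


lambda = L / W = 5.2 / 0.41 = 12.68 per hour

12.68 per hour


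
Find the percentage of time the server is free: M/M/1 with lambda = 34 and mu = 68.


Idle fraction = (1 - rho) * 100 = (1 - 34/68) * 100 = 50.0%

50.0%


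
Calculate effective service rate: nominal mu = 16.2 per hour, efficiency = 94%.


Effective rate = mu * efficiency = 16.2 * 0.94 = 15.23 per hour

15.23 per hour


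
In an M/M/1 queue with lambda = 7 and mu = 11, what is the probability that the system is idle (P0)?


P0 = 1 - rho = 1 - 7/11 = 0.3636

0.3636


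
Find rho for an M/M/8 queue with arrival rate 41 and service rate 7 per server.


rho = lambda/(c*mu) = 41/(8*7) = 0.7321

0.7321


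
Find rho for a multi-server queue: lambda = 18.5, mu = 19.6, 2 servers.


rho = lambda / (c * mu) = 18.5 / (2 * 19.6) = 0.4719

0.4719


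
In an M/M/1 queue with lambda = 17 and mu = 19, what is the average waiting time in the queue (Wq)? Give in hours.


rho = 17/19; Wq = rho/(mu - lambda) = 0.4474 hours

0.4474 hours


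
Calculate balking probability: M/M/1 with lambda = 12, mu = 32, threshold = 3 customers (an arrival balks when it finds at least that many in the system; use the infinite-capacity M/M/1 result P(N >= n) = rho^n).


P(N >= 3) = rho^3 = (12/32)^3 = 0.0527

0.0527


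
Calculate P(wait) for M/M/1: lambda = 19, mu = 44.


P(wait) = rho = lambda/mu = 19/44 = 0.4318

0.4318


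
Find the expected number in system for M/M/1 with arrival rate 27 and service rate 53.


rho = 27/53; L = rho/(1-rho) = 1.04

1.04


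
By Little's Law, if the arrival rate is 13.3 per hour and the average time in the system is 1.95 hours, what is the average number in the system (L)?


L = lambda * W = 13.3 * 1.95 = 25.94

25.94


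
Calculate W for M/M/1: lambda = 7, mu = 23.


W = 1/(mu - lambda) = 1/(23 - 7) = 0.0625 hours

0.0625 hours


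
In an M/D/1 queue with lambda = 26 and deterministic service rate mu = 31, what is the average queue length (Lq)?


M/D/1: Lq = rho^2 / (2*(1-rho)) where rho = 26/31; Lq = 2.18

2.18


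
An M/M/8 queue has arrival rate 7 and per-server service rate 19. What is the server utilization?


rho = lambda/(c*mu) = 7/(8*19) = 0.0461

0.0461


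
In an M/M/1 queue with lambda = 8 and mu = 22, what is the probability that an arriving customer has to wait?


P(wait) = rho = lambda/mu = 8/22 = 0.3636

0.3636


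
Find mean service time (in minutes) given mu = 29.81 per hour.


Mean service time = 60/mu = 60/29.81 = 2.01 minutes

2.01 minutes


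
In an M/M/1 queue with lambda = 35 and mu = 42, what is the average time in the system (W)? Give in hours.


W = 1/(mu - lambda) = 1/(42 - 35) = 0.1429 hours

0.1429 hours


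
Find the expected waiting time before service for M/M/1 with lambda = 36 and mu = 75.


rho = 36/75; Wq = rho/(mu - lambda) = 0.0123 hours

0.0123 hours


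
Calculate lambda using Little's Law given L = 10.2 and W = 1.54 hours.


lambda = L / W = 10.2 / 1.54 = 6.62 per hour

6.62 per hour


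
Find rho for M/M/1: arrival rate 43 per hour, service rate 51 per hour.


rho = lambda/mu = 43/51 = 0.8431

0.8431


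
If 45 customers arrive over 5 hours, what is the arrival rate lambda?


lambda = total arrivals / time = 45 / 5 = 9.0 per hour

9.0 per hour


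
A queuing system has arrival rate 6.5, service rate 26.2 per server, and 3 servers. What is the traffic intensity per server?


rho = lambda / (c * mu) = 6.5 / (3 * 26.2) = 0.0827

0.0827


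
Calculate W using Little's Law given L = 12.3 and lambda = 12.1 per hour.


W = L / lambda = 12.3 / 12.1 = 1.0165 hours

1.0165 hours


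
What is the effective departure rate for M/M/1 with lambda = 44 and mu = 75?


For a stable queue (lambda < mu), throughput = lambda = 44 per hour

44 per hour


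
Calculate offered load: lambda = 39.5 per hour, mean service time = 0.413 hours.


Offered load a = lambda * E[S] = 39.5 * 0.413 = 16.31 Erlangs

16.31 Erlangs


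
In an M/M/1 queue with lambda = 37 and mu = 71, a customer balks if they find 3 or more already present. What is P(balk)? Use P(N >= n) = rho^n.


P(N >= 3) = rho^3 = (37/71)^3 = 0.1415

0.1415


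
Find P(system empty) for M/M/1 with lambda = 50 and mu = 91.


P0 = 1 - rho = 1 - 50/91 = 0.4505

0.4505


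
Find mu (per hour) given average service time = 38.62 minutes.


mu = 60 / avg_service_time = 60 / 38.62 = 1.55 per hour

1.55 per hour


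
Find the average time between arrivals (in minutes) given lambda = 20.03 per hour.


Mean interarrival time = 60/lambda = 60/20.03 = 3.0 minutes

3.0 minutes


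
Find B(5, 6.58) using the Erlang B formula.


B(N,A) = (A^N/N!) / sum(A^k/k!, k=0..N) with N=5, A=6.58 = 0.399

0.399


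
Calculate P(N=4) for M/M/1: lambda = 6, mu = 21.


rho = 6/21; P(n) = (1-rho)*rho^n = (1-6/21)*(6/21)^4 = 0.0048

0.0048


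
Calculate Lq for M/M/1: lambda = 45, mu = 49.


rho = 45/49; Lq = rho^2/(1-rho) = 10.33

10.33


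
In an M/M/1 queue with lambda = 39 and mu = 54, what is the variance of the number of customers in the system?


rho = 39/54; Var(N) = rho/(1-rho)^2 = 9.36

9.36


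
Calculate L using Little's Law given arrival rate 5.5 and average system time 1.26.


L = lambda * W = 5.5 * 1.26 = 6.93

6.93


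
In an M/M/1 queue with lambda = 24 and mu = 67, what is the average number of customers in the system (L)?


rho = 24/67; L = rho/(1-rho) = 0.56

0.56


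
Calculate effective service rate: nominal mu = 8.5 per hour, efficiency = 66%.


Effective rate = mu * efficiency = 8.5 * 0.66 = 5.61 per hour

5.61 per hour


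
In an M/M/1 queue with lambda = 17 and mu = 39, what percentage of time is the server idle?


Idle fraction = (1 - rho) * 100 = (1 - 17/39) * 100 = 56.4%

56.4%


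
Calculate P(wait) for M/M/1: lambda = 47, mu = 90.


P(wait) = rho = lambda/mu = 47/90 = 0.5222

0.5222


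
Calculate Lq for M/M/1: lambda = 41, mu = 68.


rho = 41/68; Lq = rho^2/(1-rho) = 0.92

0.92


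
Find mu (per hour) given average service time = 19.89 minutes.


mu = 60 / avg_service_time = 60 / 19.89 = 3.02 per hour

3.02 per hour


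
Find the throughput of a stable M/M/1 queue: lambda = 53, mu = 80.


For a stable queue (lambda < mu), throughput = lambda = 53 per hour

53 per hour


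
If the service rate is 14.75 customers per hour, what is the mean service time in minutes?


Mean service time = 60/mu = 60/14.75 = 4.07 minutes

4.07 minutes


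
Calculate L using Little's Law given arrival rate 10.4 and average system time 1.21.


L = lambda * W = 10.4 * 1.21 = 12.58

12.58


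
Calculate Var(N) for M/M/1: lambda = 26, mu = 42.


rho = 26/42; Var(N) = rho/(1-rho)^2 = 4.27

4.27


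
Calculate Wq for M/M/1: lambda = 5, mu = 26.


rho = 5/26; Wq = rho/(mu - lambda) = 0.0092 hours

0.0092 hours


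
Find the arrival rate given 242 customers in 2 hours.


lambda = total arrivals / time = 242 / 2 = 121.0 per hour

121.0 per hour


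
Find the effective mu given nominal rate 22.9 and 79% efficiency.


Effective rate = mu * efficiency = 22.9 * 0.79 = 18.09 per hour

18.09 per hour


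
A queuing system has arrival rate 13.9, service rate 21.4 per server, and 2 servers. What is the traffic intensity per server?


rho = lambda / (c * mu) = 13.9 / (2 * 21.4) = 0.3248

0.3248


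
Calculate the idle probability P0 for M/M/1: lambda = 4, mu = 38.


P0 = 1 - rho = 1 - 4/38 = 0.8947

0.8947


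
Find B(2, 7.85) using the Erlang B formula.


B(N,A) = (A^N/N!) / sum(A^k/k!, k=0..N) with N=2, A=7.85 = 0.7769

0.7769


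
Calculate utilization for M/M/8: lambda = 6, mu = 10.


rho = lambda/(c*mu) = 6/(8*10) = 0.075

0.075


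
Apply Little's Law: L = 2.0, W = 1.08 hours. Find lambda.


lambda = L / W = 2.0 / 1.08 = 1.85 per hour

1.85 per hour


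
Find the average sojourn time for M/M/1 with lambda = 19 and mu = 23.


W = 1/(mu - lambda) = 1/(23 - 19) = 0.25 hours

0.25 hours


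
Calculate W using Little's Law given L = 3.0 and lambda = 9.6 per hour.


W = L / lambda = 3.0 / 9.6 = 0.3125 hours

0.3125 hours


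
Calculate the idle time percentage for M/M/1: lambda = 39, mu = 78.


Idle fraction = (1 - rho) * 100 = (1 - 39/78) * 100 = 50.0%

50.0%


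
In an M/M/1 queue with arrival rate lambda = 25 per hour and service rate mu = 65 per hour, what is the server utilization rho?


rho = lambda/mu = 25/65 = 0.3846

0.3846


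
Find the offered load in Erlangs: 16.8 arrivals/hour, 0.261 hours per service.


Offered load a = lambda * E[S] = 16.8 * 0.261 = 4.38 Erlangs

4.38 Erlangs


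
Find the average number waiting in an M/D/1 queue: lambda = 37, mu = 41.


M/D/1: Lq = rho^2 / (2*(1-rho)) where rho = 37/41; Lq = 4.17

4.17


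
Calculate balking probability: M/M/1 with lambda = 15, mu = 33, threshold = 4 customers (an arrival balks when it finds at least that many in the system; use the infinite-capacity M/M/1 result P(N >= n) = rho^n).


P(N >= 4) = rho^4 = (15/33)^4 = 0.0427

0.0427


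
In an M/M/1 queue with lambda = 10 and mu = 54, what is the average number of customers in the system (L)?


rho = 10/54; L = rho/(1-rho) = 0.23

0.23


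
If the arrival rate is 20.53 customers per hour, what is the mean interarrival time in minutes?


Mean interarrival time = 60/lambda = 60/20.53 = 2.92 minutes

2.92 minutes


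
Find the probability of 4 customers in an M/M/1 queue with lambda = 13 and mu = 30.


rho = 13/30; P(n) = (1-rho)*rho^n = (1-13/30)*(13/30)^4 = 0.02

0.02


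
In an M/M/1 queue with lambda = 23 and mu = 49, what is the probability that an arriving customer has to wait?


P(wait) = rho = lambda/mu = 23/49 = 0.4694

0.4694


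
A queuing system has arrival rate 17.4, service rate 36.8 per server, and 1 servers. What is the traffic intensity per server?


rho = lambda / (c * mu) = 17.4 / (1 * 36.8) = 0.4728

0.4728


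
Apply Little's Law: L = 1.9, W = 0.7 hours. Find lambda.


lambda = L / W = 1.9 / 0.7 = 2.71 per hour

2.71 per hour


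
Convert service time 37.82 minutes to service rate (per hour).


mu = 60 / avg_service_time = 60 / 37.82 = 1.59 per hour

1.59 per hour


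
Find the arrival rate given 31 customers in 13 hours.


lambda = total arrivals / time = 31 / 13 = 2.38 per hour

2.38 per hour


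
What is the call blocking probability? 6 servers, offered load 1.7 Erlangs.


B(N,A) = (A^N/N!) / sum(A^k/k!, k=0..N) with N=6, A=1.7 = 0.0061

0.0061


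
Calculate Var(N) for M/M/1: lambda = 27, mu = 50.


rho = 27/50; Var(N) = rho/(1-rho)^2 = 2.55

2.55


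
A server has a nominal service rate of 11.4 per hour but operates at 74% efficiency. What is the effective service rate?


Effective rate = mu * efficiency = 11.4 * 0.74 = 8.44 per hour

8.44 per hour


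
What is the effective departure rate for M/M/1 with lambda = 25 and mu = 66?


For a stable queue (lambda < mu), throughput = lambda = 25 per hour

25 per hour


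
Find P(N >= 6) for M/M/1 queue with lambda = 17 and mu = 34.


P(N >= 6) = rho^6 = (17/34)^6 = 0.0156

0.0156


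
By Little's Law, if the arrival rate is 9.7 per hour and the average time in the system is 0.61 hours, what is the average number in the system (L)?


L = lambda * W = 9.7 * 0.61 = 5.92

5.92


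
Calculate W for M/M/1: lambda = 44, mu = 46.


W = 1/(mu - lambda) = 1/(46 - 44) = 0.5 hours

0.5 hours


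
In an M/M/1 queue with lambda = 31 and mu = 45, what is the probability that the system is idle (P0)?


P0 = 1 - rho = 1 - 31/45 = 0.3111

0.3111


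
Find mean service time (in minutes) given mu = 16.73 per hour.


Mean service time = 60/mu = 60/16.73 = 3.59 minutes

3.59 minutes


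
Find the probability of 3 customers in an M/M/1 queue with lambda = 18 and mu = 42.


rho = 18/42; P(n) = (1-rho)*rho^n = (1-18/42)*(18/42)^3 = 0.045

0.045


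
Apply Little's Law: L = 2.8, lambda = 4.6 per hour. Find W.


W = L / lambda = 2.8 / 4.6 = 0.6087 hours

0.6087 hours


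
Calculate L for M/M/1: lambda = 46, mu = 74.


rho = 46/74; L = rho/(1-rho) = 1.64

1.64


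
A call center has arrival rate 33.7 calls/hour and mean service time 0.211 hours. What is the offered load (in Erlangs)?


Offered load a = lambda * E[S] = 33.7 * 0.211 = 7.11 Erlangs

7.11 Erlangs


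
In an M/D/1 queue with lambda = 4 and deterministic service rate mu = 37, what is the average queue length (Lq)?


M/D/1: Lq = rho^2 / (2*(1-rho)) where rho = 4/37; Lq = 0.01

0.01


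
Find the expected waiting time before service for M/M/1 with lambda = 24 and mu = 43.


rho = 24/43; Wq = rho/(mu - lambda) = 0.0294 hours

0.0294 hours


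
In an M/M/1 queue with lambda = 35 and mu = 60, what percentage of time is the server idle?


Idle fraction = (1 - rho) * 100 = (1 - 35/60) * 100 = 41.7%

41.7%


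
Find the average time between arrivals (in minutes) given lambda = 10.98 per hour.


Mean interarrival time = 60/lambda = 60/10.98 = 5.46 minutes

5.46 minutes


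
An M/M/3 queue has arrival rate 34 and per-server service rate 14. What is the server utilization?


rho = lambda/(c*mu) = 34/(3*14) = 0.8095

0.8095


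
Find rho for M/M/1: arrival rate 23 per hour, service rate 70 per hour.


rho = lambda/mu = 23/70 = 0.3286

0.3286


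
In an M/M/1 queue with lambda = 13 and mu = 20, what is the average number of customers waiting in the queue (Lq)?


rho = 13/20; Lq = rho^2/(1-rho) = 1.21

1.21


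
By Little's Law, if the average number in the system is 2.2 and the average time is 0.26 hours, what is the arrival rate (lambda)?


lambda = L / W = 2.2 / 0.26 = 8.46 per hour

8.46 per hour


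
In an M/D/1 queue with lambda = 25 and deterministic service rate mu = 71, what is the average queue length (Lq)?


M/D/1: Lq = rho^2 / (2*(1-rho)) where rho = 25/71; Lq = 0.1

0.1


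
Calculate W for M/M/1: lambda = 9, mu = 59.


W = 1/(mu - lambda) = 1/(59 - 9) = 0.02 hours

0.02 hours


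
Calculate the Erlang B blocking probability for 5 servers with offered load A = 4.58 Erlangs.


B(N,A) = (A^N/N!) / sum(A^k/k!, k=0..N) with N=5, A=4.58 = 0.2499

0.2499


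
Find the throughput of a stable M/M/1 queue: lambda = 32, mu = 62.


For a stable queue (lambda < mu), throughput = lambda = 32 per hour

32 per hour


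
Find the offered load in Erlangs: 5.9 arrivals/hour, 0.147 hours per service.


Offered load a = lambda * E[S] = 5.9 * 0.147 = 0.87 Erlangs

0.87 Erlangs


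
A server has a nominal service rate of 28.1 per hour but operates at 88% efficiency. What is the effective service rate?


Effective rate = mu * efficiency = 28.1 * 0.88 = 24.73 per hour

24.73 per hour


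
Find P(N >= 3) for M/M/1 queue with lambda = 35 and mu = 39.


P(N >= 3) = rho^3 = (35/39)^3 = 0.7228

0.7228


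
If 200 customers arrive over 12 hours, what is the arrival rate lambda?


lambda = total arrivals / time = 200 / 12 = 16.67 per hour

16.67 per hour


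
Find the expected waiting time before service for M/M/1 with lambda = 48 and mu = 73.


rho = 48/73; Wq = rho/(mu - lambda) = 0.0263 hours

0.0263 hours


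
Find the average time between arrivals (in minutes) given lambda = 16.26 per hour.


Mean interarrival time = 60/lambda = 60/16.26 = 3.69 minutes

3.69 minutes


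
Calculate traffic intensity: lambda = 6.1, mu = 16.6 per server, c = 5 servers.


rho = lambda / (c * mu) = 6.1 / (5 * 16.6) = 0.0735

0.0735


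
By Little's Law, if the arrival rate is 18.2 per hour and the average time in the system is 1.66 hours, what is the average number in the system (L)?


L = lambda * W = 18.2 * 1.66 = 30.21

30.21


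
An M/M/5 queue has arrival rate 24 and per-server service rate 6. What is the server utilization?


rho = lambda/(c*mu) = 24/(5*6) = 0.8

0.8


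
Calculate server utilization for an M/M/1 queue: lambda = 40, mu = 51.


rho = lambda/mu = 40/51 = 0.7843

0.7843


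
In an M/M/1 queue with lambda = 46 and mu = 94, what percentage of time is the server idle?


Idle fraction = (1 - rho) * 100 = (1 - 46/94) * 100 = 51.1%

51.1%


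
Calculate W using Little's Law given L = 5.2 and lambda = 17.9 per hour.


W = L / lambda = 5.2 / 17.9 = 0.2905 hours

0.2905 hours


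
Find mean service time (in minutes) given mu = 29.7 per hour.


Mean service time = 60/mu = 60/29.7 = 2.02 minutes

2.02 minutes


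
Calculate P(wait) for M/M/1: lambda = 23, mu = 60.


P(wait) = rho = lambda/mu = 23/60 = 0.3833

0.3833


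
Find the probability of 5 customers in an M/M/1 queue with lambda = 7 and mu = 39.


rho = 7/39; P(n) = (1-rho)*rho^n = (1-7/39)*(7/39)^5 = 0.0002

0.0002


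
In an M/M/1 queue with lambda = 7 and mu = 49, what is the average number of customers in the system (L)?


rho = 7/49; L = rho/(1-rho) = 0.17

0.17


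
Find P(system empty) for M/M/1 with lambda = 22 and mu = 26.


P0 = 1 - rho = 1 - 22/26 = 0.1538

0.1538


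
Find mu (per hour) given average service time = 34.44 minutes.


mu = 60 / avg_service_time = 60 / 34.44 = 1.74 per hour

1.74 per hour


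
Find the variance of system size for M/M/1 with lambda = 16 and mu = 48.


rho = 16/48; Var(N) = rho/(1-rho)^2 = 0.75

0.75


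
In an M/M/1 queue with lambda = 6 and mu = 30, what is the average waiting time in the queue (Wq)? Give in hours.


rho = 6/30; Wq = rho/(mu - lambda) = 0.0083 hours

0.0083 hours


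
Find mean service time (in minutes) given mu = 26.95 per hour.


Mean service time = 60/mu = 60/26.95 = 2.23 minutes

2.23 minutes


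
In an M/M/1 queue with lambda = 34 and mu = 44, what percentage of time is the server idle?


Idle fraction = (1 - rho) * 100 = (1 - 34/44) * 100 = 22.7%

22.7%


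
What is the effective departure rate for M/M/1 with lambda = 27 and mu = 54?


For a stable queue (lambda < mu), throughput = lambda = 27 per hour

27 per hour


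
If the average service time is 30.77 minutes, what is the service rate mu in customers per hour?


mu = 60 / avg_service_time = 60 / 30.77 = 1.95 per hour

1.95 per hour


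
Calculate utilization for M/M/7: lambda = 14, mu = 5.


rho = lambda/(c*mu) = 14/(7*5) = 0.4

0.4


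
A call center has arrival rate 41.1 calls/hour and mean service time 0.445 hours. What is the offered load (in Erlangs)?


Offered load a = lambda * E[S] = 41.1 * 0.445 = 18.29 Erlangs

18.29 Erlangs


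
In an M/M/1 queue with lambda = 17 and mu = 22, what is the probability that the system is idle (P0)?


P0 = 1 - rho = 1 - 17/22 = 0.2273

0.2273


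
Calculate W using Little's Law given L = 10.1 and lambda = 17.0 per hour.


W = L / lambda = 10.1 / 17.0 = 0.5941 hours

0.5941 hours


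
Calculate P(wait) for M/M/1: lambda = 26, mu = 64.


P(wait) = rho = lambda/mu = 26/64 = 0.4063

0.4063


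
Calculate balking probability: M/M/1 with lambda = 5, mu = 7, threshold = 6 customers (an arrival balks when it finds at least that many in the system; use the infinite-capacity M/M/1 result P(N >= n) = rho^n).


P(N >= 6) = rho^6 = (5/7)^6 = 0.1328

0.1328


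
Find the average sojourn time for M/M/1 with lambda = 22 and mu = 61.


W = 1/(mu - lambda) = 1/(61 - 22) = 0.0256 hours

0.0256 hours


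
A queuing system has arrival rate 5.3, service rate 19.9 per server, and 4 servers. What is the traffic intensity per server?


rho = lambda / (c * mu) = 5.3 / (4 * 19.9) = 0.0666

0.0666


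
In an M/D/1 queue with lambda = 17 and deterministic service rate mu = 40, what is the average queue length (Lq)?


M/D/1: Lq = rho^2 / (2*(1-rho)) where rho = 17/40; Lq = 0.16

0.16


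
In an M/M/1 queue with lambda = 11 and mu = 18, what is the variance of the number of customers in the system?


rho = 11/18; Var(N) = rho/(1-rho)^2 = 4.04

4.04


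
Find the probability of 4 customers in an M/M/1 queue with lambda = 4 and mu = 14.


rho = 4/14; P(n) = (1-rho)*rho^n = (1-4/14)*(4/14)^4 = 0.0048

0.0048


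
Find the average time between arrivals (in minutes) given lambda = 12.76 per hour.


Mean interarrival time = 60/lambda = 60/12.76 = 4.7 minutes

4.7 minutes


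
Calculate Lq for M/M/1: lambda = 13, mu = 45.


rho = 13/45; Lq = rho^2/(1-rho) = 0.12

0.12


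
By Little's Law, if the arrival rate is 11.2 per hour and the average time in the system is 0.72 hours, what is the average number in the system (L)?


L = lambda * W = 11.2 * 0.72 = 8.06

8.06


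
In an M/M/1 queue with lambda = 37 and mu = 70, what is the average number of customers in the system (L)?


rho = 37/70; L = rho/(1-rho) = 1.12

1.12


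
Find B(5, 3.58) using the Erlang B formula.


B(N,A) = (A^N/N!) / sum(A^k/k!, k=0..N) with N=5, A=3.58 = 0.1613

0.1613


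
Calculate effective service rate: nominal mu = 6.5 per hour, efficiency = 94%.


Effective rate = mu * efficiency = 6.5 * 0.94 = 6.11 per hour

6.11 per hour


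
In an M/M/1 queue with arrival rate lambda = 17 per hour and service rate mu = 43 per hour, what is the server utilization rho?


rho = lambda/mu = 17/43 = 0.3953

0.3953


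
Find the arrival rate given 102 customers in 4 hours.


lambda = total arrivals / time = 102 / 4 = 25.5 per hour

25.5 per hour


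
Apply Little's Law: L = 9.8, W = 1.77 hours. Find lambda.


lambda = L / W = 9.8 / 1.77 = 5.54 per hour

5.54 per hour


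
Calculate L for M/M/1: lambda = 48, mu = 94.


rho = 48/94; L = rho/(1-rho) = 1.04

1.04


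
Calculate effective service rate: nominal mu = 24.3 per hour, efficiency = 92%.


Effective rate = mu * efficiency = 24.3 * 0.92 = 22.36 per hour

22.36 per hour


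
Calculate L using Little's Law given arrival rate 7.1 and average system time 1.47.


L = lambda * W = 7.1 * 1.47 = 10.44

10.44


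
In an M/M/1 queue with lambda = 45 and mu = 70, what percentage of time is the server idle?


Idle fraction = (1 - rho) * 100 = (1 - 45/70) * 100 = 35.7%

35.7%


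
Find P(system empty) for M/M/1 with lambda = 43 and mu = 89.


P0 = 1 - rho = 1 - 43/89 = 0.5169

0.5169


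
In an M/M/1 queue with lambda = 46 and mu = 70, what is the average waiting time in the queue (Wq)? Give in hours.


rho = 46/70; Wq = rho/(mu - lambda) = 0.0274 hours

0.0274 hours


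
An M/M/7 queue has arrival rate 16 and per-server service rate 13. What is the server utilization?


rho = lambda/(c*mu) = 16/(7*13) = 0.1758

0.1758


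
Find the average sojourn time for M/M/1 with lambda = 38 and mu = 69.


W = 1/(mu - lambda) = 1/(69 - 38) = 0.0323 hours

0.0323 hours


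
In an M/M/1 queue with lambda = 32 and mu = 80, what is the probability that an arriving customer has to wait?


P(wait) = rho = lambda/mu = 32/80 = 0.4

0.4


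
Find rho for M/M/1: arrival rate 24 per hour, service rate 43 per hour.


rho = lambda/mu = 24/43 = 0.5581

0.5581


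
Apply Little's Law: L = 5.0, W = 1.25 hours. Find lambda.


lambda = L / W = 5.0 / 1.25 = 4.0 per hour

4.0 per hour


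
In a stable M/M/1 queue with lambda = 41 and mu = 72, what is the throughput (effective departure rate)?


For a stable queue (lambda < mu), throughput = lambda = 41 per hour

41 per hour


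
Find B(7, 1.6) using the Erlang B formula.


B(N,A) = (A^N/N!) / sum(A^k/k!, k=0..N) with N=7, A=1.6 = 0.0011

0.0011


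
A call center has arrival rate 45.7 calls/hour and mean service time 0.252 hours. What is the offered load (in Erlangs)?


Offered load a = lambda * E[S] = 45.7 * 0.252 = 11.52 Erlangs

11.52 Erlangs


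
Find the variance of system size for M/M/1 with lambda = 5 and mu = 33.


rho = 5/33; Var(N) = rho/(1-rho)^2 = 0.21

0.21


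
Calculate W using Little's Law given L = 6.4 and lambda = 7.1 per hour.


W = L / lambda = 6.4 / 7.1 = 0.9014 hours

0.9014 hours


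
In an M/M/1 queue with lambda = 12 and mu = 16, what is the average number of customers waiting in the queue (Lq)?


rho = 12/16; Lq = rho^2/(1-rho) = 2.25

2.25


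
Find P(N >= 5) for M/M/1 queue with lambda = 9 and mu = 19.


P(N >= 5) = rho^5 = (9/19)^5 = 0.0238

0.0238


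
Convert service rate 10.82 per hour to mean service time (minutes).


Mean service time = 60/mu = 60/10.82 = 5.55 minutes

5.55 minutes


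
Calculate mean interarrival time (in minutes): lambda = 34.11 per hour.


Mean interarrival time = 60/lambda = 60/34.11 = 1.76 minutes

1.76 minutes


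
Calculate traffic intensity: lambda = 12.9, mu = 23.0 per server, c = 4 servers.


rho = lambda / (c * mu) = 12.9 / (4 * 23.0) = 0.1402

0.1402


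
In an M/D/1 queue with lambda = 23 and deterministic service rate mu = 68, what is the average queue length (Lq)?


M/D/1: Lq = rho^2 / (2*(1-rho)) where rho = 23/68; Lq = 0.09

0.09


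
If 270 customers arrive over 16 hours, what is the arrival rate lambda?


lambda = total arrivals / time = 270 / 16 = 16.88 per hour

16.88 per hour


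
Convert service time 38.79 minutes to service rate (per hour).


mu = 60 / avg_service_time = 60 / 38.79 = 1.55 per hour

1.55 per hour


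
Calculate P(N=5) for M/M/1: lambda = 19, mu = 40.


rho = 19/40; P(n) = (1-rho)*rho^n = (1-19/40)*(19/40)^5 = 0.0127

0.0127


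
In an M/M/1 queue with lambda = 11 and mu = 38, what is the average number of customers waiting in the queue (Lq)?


rho = 11/38; Lq = rho^2/(1-rho) = 0.12

0.12


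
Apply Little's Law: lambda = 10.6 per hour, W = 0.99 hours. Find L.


L = lambda * W = 10.6 * 0.99 = 10.49

10.49


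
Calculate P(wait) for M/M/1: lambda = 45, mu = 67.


P(wait) = rho = lambda/mu = 45/67 = 0.6716

0.6716


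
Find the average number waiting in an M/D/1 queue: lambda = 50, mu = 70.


M/D/1: Lq = rho^2 / (2*(1-rho)) where rho = 50/70; Lq = 0.89

0.89


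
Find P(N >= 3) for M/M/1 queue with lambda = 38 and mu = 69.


P(N >= 3) = rho^3 = (38/69)^3 = 0.167

0.167


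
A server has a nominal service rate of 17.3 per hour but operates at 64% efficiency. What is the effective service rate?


Effective rate = mu * efficiency = 17.3 * 0.64 = 11.07 per hour

11.07 per hour


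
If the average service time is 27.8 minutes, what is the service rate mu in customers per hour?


mu = 60 / avg_service_time = 60 / 27.8 = 2.16 per hour

2.16 per hour


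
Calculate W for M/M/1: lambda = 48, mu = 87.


W = 1/(mu - lambda) = 1/(87 - 48) = 0.0256 hours

0.0256 hours


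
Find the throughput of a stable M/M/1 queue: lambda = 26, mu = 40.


For a stable queue (lambda < mu), throughput = lambda = 26 per hour

26 per hour


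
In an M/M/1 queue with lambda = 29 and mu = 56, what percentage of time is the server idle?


Idle fraction = (1 - rho) * 100 = (1 - 29/56) * 100 = 48.2%

48.2%


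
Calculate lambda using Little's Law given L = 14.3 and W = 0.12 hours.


lambda = L / W = 14.3 / 0.12 = 119.17 per hour

119.17 per hour


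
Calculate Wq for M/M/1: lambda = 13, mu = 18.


rho = 13/18; Wq = rho/(mu - lambda) = 0.1444 hours

0.1444 hours


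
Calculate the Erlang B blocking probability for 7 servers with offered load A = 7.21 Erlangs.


B(N,A) = (A^N/N!) / sum(A^k/k!, k=0..N) with N=7, A=7.21 = 0.2618

0.2618


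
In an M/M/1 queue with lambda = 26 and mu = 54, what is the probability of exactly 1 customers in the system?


rho = 26/54; P(n) = (1-rho)*rho^n = (1-26/54)*(26/54)^1 = 0.2497

0.2497


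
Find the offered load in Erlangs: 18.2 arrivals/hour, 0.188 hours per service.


Offered load a = lambda * E[S] = 18.2 * 0.188 = 3.42 Erlangs

3.42 Erlangs


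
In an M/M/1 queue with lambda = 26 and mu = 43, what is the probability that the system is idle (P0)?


P0 = 1 - rho = 1 - 26/43 = 0.3953

0.3953


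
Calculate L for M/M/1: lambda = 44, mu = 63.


rho = 44/63; L = rho/(1-rho) = 2.32

2.32


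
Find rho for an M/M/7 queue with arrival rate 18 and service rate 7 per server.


rho = lambda/(c*mu) = 18/(7*7) = 0.3673

0.3673


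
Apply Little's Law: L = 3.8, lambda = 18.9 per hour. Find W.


W = L / lambda = 3.8 / 18.9 = 0.2011 hours

0.2011 hours


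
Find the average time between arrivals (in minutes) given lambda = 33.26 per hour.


Mean interarrival time = 60/lambda = 60/33.26 = 1.8 minutes

1.8 minutes


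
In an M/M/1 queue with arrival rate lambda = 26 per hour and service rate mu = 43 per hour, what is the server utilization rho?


rho = lambda/mu = 26/43 = 0.6047

0.6047


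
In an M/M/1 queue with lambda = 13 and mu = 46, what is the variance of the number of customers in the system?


rho = 13/46; Var(N) = rho/(1-rho)^2 = 0.55

0.55


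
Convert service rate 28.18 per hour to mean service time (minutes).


Mean service time = 60/mu = 60/28.18 = 2.13 minutes

2.13 minutes


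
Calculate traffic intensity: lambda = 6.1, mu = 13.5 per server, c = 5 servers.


rho = lambda / (c * mu) = 6.1 / (5 * 13.5) = 0.0904

0.0904


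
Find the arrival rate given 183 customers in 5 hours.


lambda = total arrivals / time = 183 / 5 = 36.6 per hour

36.6 per hour


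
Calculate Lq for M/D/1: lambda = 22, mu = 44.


M/D/1: Lq = rho^2 / (2*(1-rho)) where rho = 22/44; Lq = 0.25

0.25


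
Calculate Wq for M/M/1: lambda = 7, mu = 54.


rho = 7/54; Wq = rho/(mu - lambda) = 0.0028 hours

0.0028 hours
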